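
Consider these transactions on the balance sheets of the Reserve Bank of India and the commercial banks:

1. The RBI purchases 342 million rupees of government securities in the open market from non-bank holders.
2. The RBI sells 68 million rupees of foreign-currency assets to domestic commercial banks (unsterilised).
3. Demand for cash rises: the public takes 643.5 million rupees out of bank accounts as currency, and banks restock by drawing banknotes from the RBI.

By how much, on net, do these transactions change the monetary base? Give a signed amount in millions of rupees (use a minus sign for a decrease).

+274 million

Asset purchase (from non-banks) 342 million rupees: RBI balance sheet expands → +342M.
FX sale 68 million rupees: RBI balance sheet contracts → −68M.
Currency withdrawal 643.5 million rupees: just a shift between currency and reserves — both are base money → 0.
Net: 342 − 68 + 0 = +274 million.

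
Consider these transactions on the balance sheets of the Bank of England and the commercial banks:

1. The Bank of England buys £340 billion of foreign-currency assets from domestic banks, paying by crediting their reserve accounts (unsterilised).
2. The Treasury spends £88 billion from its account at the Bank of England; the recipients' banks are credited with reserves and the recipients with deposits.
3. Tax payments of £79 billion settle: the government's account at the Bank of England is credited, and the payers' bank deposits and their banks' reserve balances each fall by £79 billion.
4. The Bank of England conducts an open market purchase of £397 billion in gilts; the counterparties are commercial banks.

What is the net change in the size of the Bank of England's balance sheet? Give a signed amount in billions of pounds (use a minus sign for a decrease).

+£737 billion

Bank of England balance sheet:
  Assets:      Securities +£397B, Foreign assets +£340B
  Liabilities: Bank reserves +£746B, Government deposits −£9B
Change in total Bank of England assets = +£737 billion.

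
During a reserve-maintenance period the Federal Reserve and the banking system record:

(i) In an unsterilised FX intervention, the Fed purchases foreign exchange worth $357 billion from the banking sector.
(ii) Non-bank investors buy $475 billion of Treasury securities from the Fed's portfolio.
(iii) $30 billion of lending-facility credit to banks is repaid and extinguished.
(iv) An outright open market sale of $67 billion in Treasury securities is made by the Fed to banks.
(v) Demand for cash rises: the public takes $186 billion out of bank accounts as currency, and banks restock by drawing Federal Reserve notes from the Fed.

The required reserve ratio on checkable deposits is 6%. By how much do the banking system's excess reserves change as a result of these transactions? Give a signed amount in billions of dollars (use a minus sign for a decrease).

FX purchase $357 billion: reserves +$357B, deposits 0.
Asset sale (to non-banks) $475 billion: reserves −$475B, deposits −$475B.
Discount-window repayment $30 billion: reserves −$30B, deposits 0.
OMO sale (to banks) $67 billion: reserves −$67B, deposits 0.
Currency withdrawal $186 billion: reserves −$186B, deposits −$186B.
Totals: Δreserves = −$401B, Δdeposits = −$661B.
Δrequired reserves = 6% × −$661B = −$39.66B.
Δexcess reserves = Δreserves − Δrequired = −$401B − (−$39.66B) = -$361.34 billion.

-$361.34 billion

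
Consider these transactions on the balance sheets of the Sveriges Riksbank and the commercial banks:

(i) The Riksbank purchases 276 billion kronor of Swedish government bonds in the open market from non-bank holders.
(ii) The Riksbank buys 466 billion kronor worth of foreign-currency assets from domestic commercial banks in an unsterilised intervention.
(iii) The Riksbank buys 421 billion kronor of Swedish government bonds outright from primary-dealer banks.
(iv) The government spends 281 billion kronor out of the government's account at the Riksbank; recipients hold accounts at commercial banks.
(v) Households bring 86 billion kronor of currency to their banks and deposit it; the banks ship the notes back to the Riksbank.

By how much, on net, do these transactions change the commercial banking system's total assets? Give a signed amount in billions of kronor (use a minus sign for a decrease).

+643 billion

Asset purchase (from non-banks) 276 billion kronor: bank balance sheets expand → +276B.
FX purchase 466 billion kronor: just an asset swap on bank balance sheets → 0.
OMO purchase (from banks) 421 billion kronor: just an asset swap on bank balance sheets → 0.
Government spending 281 billion kronor: bank balance sheets expand → +281B.
Currency deposit 86 billion kronor: bank balance sheets expand → +86B.
Net: 276 + 0 + 0 + 281 + 86 = +643 billion.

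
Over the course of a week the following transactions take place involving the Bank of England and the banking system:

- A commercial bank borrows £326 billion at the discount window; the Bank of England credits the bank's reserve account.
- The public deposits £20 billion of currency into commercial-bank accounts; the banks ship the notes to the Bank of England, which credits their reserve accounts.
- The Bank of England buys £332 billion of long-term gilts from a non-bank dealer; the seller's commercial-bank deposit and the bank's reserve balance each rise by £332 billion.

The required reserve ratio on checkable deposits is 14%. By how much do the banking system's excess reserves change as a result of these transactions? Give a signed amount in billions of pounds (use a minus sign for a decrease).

+£628.72 billion

Discount-window loan £326 billion: reserves +£326B, deposits 0.
Currency deposit £20 billion: reserves +£20B, deposits +£20B.
Asset purchase (from non-banks) £332 billion: reserves +£332B, deposits +£332B.
Totals: Δreserves = +£678B, Δdeposits = +£352B.
Δrequired reserves = 14% × +£352B = +£49.28B.
Δexcess reserves = Δreserves − Δrequired = +£678B − (+£49.28B) = +£628.72 billion.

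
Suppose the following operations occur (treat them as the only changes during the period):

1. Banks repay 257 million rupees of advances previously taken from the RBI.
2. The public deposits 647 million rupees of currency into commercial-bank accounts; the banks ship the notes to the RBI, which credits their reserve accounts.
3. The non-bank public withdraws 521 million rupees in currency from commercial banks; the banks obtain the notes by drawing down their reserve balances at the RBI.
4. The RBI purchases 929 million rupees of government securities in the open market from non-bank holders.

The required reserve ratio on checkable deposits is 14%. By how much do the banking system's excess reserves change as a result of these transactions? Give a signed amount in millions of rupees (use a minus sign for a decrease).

Discount-window repayment 257 million rupees: reserves −257M, deposits 0.
Currency deposit 647 million rupees: reserves +647M, deposits +647M.
Currency withdrawal 521 million rupees: reserves −521M, deposits −521M.
Asset purchase (from non-banks) 929 million rupees: reserves +929M, deposits +929M.
Totals: Δreserves = +798M, Δdeposits = +1055M.
Δrequired reserves = 14% × +1055M = +147.7M.
Δexcess reserves = Δreserves − Δrequired = +798M − (+147.7M) = +650.3 million.

+650.3 million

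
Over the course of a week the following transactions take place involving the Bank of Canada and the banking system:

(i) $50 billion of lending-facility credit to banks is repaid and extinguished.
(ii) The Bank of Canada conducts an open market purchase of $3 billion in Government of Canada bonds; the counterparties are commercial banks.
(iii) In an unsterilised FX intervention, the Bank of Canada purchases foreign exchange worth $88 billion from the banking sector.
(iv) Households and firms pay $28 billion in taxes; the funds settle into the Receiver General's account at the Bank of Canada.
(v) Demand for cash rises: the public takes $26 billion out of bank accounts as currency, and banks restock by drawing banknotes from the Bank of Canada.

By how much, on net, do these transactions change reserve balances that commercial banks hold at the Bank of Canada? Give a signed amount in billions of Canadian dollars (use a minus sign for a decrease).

-$13 billion

Discount-window repayment $50 billion: repayment is debited from reserves → −$50B.
OMO purchase (from banks) $3 billion: the Bank of Canada pays by crediting reserve accounts → +$3B.
FX purchase $88 billion: the Bank of Canada pays by crediting reserve accounts → +$88B.
Government account inflow $28 billion: funds move from bank reserves into the government account → −$28B.
Currency withdrawal $26 billion: banks swap reserves for currency → −$26B.
Net: −50 + 3 + 88 − 28 − 26 = -$13 billion.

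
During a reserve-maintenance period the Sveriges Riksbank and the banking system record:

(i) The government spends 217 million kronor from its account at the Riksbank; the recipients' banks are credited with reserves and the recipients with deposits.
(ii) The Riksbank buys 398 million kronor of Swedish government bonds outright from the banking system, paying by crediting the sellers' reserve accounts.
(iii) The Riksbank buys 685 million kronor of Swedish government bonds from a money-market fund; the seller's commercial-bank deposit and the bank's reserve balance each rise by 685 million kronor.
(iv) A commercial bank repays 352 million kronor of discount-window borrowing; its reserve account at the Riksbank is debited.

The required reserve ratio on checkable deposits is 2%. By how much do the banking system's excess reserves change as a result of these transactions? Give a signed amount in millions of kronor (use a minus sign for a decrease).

+929.96 million

Government spending 217 million kronor: reserves +217M, deposits +217M.
OMO purchase (from banks) 398 million kronor: reserves +398M, deposits 0.
Asset purchase (from non-banks) 685 million kronor: reserves +685M, deposits +685M.
Discount-window repayment 352 million kronor: reserves −352M, deposits 0.
Totals: Δreserves = +948M, Δdeposits = +902M.
Δrequired reserves = 2% × +902M = +18.04M.
Δexcess reserves = Δreserves − Δrequired = +948M − (+18.04M) = +929.96 million.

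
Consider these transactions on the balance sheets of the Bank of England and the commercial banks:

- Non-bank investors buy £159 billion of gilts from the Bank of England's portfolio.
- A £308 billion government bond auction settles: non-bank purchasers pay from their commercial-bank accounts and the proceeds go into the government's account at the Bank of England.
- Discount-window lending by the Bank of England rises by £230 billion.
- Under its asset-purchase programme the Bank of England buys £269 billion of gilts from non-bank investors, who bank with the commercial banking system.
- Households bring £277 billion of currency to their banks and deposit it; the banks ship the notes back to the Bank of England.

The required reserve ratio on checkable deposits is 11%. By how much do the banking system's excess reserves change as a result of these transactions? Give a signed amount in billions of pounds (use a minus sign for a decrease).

+£300.31 billion

Asset sale (to non-banks) £159 billion: reserves −£159B, deposits −£159B.
Government account inflow £308 billion: reserves −£308B, deposits −£308B.
Discount-window loan £230 billion: reserves +£230B, deposits 0.
Asset purchase (from non-banks) £269 billion: reserves +£269B, deposits +£269B.
Currency deposit £277 billion: reserves +£277B, deposits +£277B.
Totals: Δreserves = +£309B, Δdeposits = +£79B.
Δrequired reserves = 11% × +£79B = +£8.69B.
Δexcess reserves = Δreserves − Δrequired = +£309B − (+£8.69B) = +£300.31 billion.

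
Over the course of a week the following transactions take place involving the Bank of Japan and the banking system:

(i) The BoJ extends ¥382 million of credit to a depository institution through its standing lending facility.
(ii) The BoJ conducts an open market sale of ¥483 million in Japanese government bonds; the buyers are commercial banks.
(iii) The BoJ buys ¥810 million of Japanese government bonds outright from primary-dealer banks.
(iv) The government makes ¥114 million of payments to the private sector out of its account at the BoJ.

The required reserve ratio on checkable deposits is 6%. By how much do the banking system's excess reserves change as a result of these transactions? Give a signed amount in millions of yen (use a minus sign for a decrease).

Discount-window loan ¥382 million: reserves +¥382M, deposits 0.
OMO sale (to banks) ¥483 million: reserves −¥483M, deposits 0.
OMO purchase (from banks) ¥810 million: reserves +¥810M, deposits 0.
Government spending ¥114 million: reserves +¥114M, deposits +¥114M.
Totals: Δreserves = +¥823M, Δdeposits = +¥114M.
Δrequired reserves = 6% × +¥114M = +¥6.84M.
Δexcess reserves = Δreserves − Δrequired = +¥823M − (+¥6.84M) = +¥816.16 million.

+¥816.16 million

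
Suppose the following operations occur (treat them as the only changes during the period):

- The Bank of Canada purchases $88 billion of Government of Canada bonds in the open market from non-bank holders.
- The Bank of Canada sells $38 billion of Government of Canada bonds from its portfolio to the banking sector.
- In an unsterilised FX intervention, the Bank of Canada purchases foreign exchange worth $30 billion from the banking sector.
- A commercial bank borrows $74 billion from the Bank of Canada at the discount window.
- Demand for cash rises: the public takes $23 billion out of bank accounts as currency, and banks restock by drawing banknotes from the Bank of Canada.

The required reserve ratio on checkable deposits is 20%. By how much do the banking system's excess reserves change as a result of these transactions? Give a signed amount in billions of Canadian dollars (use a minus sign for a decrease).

Asset purchase (from non-banks) $88 billion: reserves +$88B, deposits +$88B.
OMO sale (to banks) $38 billion: reserves −$38B, deposits 0.
FX purchase $30 billion: reserves +$30B, deposits 0.
Discount-window loan $74 billion: reserves +$74B, deposits 0.
Currency withdrawal $23 billion: reserves −$23B, deposits −$23B.
Totals: Δreserves = +$131B, Δdeposits = +$65B.
Δrequired reserves = 20% × +$65B = +$13B.
Δexcess reserves = Δreserves − Δrequired = +$131B − (+$13B) = +$118 billion.

+$118 billion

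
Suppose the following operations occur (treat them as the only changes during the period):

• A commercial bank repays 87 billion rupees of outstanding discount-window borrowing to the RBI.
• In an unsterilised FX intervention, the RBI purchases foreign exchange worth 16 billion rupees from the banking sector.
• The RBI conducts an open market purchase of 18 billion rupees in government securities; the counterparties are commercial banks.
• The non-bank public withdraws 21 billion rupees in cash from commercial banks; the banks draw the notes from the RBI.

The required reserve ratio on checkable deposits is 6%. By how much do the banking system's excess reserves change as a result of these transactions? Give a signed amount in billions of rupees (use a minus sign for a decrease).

-72.74 billion

Discount-window repayment 87 billion rupees: reserves −87B, deposits 0.
FX purchase 16 billion rupees: reserves +16B, deposits 0.
OMO purchase (from banks) 18 billion rupees: reserves +18B, deposits 0.
Currency withdrawal 21 billion rupees: reserves −21B, deposits −21B.
Totals: Δreserves = −74B, Δdeposits = −21B.
Δrequired reserves = 6% × −21B = −1.26B.
Δexcess reserves = Δreserves − Δrequired = −74B − (−1.26B) = -72.74 billion.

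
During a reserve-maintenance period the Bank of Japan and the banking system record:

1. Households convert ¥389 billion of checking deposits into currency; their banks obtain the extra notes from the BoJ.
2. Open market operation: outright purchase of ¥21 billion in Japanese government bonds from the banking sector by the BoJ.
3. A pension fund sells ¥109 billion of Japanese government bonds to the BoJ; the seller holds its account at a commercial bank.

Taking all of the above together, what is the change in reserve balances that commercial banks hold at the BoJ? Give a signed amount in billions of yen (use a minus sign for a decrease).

-¥259 billion

Currency withdrawal ¥389 billion: banks swap reserves for currency → −¥389B.
OMO purchase (from banks) ¥21 billion: the BoJ pays by crediting reserve accounts → +¥21B.
Asset purchase (from non-banks) ¥109 billion: the BoJ pays by crediting reserve accounts → +¥109B.
Net: −389 + 21 + 109 = -¥259 billion.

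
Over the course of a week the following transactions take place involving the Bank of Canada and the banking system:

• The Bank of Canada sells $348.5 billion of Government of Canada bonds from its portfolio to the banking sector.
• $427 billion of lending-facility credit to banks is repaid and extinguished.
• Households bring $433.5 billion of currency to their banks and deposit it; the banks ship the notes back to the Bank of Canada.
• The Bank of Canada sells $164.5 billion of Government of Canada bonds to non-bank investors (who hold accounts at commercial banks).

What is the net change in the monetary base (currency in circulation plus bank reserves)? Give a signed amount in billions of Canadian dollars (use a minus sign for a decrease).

OMO sale (to banks) $348.5 billion: Bank of Canada balance sheet contracts → −$348.5B.
Discount-window repayment $427 billion: Bank of Canada balance sheet contracts → −$427B.
Currency deposit $433.5 billion: just a shift between currency and reserves — both are base money → 0.
Asset sale (to non-banks) $164.5 billion: Bank of Canada balance sheet contracts → −$164.5B.
Net: −348.5 − 427 + 0 − 164.5 = -$940 billion.

-$940 billion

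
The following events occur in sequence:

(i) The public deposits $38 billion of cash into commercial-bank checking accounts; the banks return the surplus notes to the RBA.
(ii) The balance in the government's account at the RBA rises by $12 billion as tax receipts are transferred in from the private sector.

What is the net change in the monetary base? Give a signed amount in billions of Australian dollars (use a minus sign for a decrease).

Currency deposit $38 billion: just a shift between currency and reserves — both are base money → 0.
Government account inflow $12 billion: reserves shift to a non-base liability → −$12B.
Net: 0 − 12 = -$12 billion.

-$12 billion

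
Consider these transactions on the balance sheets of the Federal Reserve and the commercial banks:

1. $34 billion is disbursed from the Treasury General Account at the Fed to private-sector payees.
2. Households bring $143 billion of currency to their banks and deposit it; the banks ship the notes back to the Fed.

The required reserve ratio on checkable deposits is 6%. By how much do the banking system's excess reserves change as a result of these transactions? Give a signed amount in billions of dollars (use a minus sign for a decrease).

Government spending $34 billion: reserves +$34B, deposits +$34B.
Currency deposit $143 billion: reserves +$143B, deposits +$143B.
Totals: Δreserves = +$177B, Δdeposits = +$177B.
Δrequired reserves = 6% × +$177B = +$10.62B.
Δexcess reserves = Δreserves − Δrequired = +$177B − (+$10.62B) = +$166.38 billion.

+$166.38 billion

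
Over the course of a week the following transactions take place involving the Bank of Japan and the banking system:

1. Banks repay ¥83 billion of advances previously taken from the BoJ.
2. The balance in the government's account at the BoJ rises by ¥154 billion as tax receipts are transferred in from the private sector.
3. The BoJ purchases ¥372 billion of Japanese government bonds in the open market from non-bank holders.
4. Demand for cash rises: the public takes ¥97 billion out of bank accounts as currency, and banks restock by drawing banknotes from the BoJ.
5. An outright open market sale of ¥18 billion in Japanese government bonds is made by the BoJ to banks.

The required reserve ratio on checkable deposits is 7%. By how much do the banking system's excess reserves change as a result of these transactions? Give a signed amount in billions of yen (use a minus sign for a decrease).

Discount-window repayment ¥83 billion: reserves −¥83B, deposits 0.
Government account inflow ¥154 billion: reserves −¥154B, deposits −¥154B.
Asset purchase (from non-banks) ¥372 billion: reserves +¥372B, deposits +¥372B.
Currency withdrawal ¥97 billion: reserves −¥97B, deposits −¥97B.
OMO sale (to banks) ¥18 billion: reserves −¥18B, deposits 0.
Totals: Δreserves = +¥20B, Δdeposits = +¥121B.
Δrequired reserves = 7% × +¥121B = +¥8.47B.
Δexcess reserves = Δreserves − Δrequired = +¥20B − (+¥8.47B) = +¥11.53 billion.

+¥11.53 billion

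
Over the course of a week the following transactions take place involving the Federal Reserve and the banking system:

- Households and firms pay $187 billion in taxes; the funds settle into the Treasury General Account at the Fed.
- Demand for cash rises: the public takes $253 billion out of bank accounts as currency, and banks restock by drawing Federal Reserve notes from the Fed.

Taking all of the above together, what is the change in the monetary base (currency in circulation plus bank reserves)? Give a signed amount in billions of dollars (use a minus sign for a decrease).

-$187 billion

Fed balance sheet:
  Assets:      no change
  Liabilities: Bank reserves −$440B, Currency in circulation +$253B, Government deposits +$187B
Commercial banking system:
  Assets:      Reserves at CB −$440B
  Liabilities: Checkable deposits −$440B
Monetary base = currency + reserves: +$253B + (−$440B) = -$187 billion.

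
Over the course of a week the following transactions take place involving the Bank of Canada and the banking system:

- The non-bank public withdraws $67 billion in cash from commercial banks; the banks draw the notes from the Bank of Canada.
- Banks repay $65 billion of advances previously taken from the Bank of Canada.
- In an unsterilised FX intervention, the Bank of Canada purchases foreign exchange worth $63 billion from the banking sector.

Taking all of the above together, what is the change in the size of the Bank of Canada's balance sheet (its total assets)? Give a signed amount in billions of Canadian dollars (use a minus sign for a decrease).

Currency withdrawal $67 billion: only the composition of liabilities changes → 0.
Discount-window repayment $65 billion: a Bank of Canada asset is shed → −$65B.
FX purchase $63 billion: a Bank of Canada asset is acquired → +$63B.
Net: 0 − 65 + 63 = -$2 billion.

-$2 billion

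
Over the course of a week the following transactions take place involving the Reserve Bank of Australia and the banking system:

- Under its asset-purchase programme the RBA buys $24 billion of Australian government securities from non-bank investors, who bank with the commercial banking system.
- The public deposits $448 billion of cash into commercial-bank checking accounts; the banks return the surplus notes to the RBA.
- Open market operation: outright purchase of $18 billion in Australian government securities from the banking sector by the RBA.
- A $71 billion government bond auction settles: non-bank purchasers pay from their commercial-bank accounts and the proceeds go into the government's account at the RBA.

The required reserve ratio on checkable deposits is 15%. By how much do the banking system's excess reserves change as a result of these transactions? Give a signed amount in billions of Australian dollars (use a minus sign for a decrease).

Asset purchase (from non-banks) $24 billion: reserves +$24B, deposits +$24B.
Currency deposit $448 billion: reserves +$448B, deposits +$448B.
OMO purchase (from banks) $18 billion: reserves +$18B, deposits 0.
Government account inflow $71 billion: reserves −$71B, deposits −$71B.
Totals: Δreserves = +$419B, Δdeposits = +$401B.
Δrequired reserves = 15% × +$401B = +$60.15B.
Δexcess reserves = Δreserves − Δrequired = +$419B − (+$60.15B) = +$358.85 billion.

+$358.85 billion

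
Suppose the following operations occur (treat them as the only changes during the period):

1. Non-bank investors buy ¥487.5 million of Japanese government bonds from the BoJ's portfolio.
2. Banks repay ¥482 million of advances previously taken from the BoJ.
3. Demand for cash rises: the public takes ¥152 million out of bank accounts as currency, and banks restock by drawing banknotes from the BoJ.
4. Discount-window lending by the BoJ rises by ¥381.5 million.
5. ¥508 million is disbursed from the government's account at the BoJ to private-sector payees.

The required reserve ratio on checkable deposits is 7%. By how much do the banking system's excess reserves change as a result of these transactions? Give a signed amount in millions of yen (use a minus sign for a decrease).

Asset sale (to non-banks) ¥487.5 million: reserves −¥487.5M, deposits −¥487.5M.
Discount-window repayment ¥482 million: reserves −¥482M, deposits 0.
Currency withdrawal ¥152 million: reserves −¥152M, deposits −¥152M.
Discount-window loan ¥381.5 million: reserves +¥381.5M, deposits 0.
Government spending ¥508 million: reserves +¥508M, deposits +¥508M.
Totals: Δreserves = −¥232M, Δdeposits = −¥131.5M.
Δrequired reserves = 7% × −¥131.5M = −¥9.205M.
Δexcess reserves = Δreserves − Δrequired = −¥232M − (−¥9.205M) = -¥222.795 million.

-¥222.795 million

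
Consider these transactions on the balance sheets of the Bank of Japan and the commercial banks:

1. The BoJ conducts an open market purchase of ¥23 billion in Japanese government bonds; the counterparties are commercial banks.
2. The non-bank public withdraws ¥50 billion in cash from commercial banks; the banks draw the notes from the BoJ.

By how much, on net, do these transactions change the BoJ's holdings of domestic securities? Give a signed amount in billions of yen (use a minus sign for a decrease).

OMO purchase (from banks) ¥23 billion: securities added to the BoJ's portfolio → +¥23B.
Currency withdrawal ¥50 billion: the BoJ's securities portfolio is untouched → 0.
Net: 23 + 0 = +¥23 billion.

+¥23 billion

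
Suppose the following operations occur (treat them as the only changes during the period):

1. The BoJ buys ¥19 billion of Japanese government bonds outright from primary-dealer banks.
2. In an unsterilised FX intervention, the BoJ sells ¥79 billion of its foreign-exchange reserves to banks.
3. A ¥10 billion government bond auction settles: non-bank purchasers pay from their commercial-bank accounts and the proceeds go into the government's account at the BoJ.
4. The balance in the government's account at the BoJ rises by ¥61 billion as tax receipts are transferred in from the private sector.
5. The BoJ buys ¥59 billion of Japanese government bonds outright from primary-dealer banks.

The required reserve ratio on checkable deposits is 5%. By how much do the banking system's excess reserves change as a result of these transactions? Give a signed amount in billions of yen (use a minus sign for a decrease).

-¥68.45 billion

OMO purchase (from banks) ¥19 billion: reserves +¥19B, deposits 0.
FX sale ¥79 billion: reserves −¥79B, deposits 0.
Government account inflow ¥10 billion: reserves −¥10B, deposits −¥10B.
Government account inflow ¥61 billion: reserves −¥61B, deposits −¥61B.
OMO purchase (from banks) ¥59 billion: reserves +¥59B, deposits 0.
Totals: Δreserves = −¥72B, Δdeposits = −¥71B.
Δrequired reserves = 5% × −¥71B = −¥3.55B.
Δexcess reserves = Δreserves − Δrequired = −¥72B − (−¥3.55B) = -¥68.45 billion.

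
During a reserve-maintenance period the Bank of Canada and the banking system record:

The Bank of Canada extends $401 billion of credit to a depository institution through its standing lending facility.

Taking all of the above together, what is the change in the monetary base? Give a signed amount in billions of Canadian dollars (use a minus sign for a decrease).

Bank of Canada balance sheet:
  Assets:      Loans to banks +$401B
  Liabilities: Bank reserves +$401B
Monetary base = currency + reserves: 0 + (+$401B) = +$401 billion.

+$401 billion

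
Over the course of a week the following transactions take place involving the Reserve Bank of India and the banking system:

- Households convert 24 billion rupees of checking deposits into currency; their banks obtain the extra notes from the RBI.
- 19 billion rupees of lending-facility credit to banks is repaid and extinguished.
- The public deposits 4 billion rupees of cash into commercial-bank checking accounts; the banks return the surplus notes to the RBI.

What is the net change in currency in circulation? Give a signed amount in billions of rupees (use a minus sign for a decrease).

RBI balance sheet:
  Assets:      Loans to banks −19B
  Liabilities: Bank reserves −39B, Currency in circulation +20B
Commercial banking system:
  Assets:      Reserves at CB −39B
  Liabilities: Checkable deposits −20B, Borrowings from CB −19B
So the change in currency in circulation is +20 billion.

+20 billion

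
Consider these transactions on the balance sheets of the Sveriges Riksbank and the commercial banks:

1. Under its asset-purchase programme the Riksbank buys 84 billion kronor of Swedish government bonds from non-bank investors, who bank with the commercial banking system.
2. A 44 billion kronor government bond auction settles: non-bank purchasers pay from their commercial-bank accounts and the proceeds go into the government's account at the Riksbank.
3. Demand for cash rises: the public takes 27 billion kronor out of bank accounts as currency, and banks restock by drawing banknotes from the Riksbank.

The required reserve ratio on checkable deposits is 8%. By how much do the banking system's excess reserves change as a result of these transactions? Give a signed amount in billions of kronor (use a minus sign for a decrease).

+11.96 billion

Asset purchase (from non-banks) 84 billion kronor: reserves +84B, deposits +84B.
Government account inflow 44 billion kronor: reserves −44B, deposits −44B.
Currency withdrawal 27 billion kronor: reserves −27B, deposits −27B.
Totals: Δreserves = +13B, Δdeposits = +13B.
Δrequired reserves = 8% × +13B = +1.04B.
Δexcess reserves = Δreserves − Δrequired = +13B − (+1.04B) = +11.96 billion.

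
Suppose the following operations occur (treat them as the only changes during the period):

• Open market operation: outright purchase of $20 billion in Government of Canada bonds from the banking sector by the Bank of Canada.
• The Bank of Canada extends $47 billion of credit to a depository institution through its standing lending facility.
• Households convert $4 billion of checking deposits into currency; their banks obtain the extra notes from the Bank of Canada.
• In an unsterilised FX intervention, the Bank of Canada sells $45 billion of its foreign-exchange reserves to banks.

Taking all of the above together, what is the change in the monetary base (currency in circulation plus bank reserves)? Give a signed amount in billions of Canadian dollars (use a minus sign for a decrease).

Bank of Canada balance sheet:
  Assets:      Securities +$20B, Loans to banks +$47B, Foreign assets −$45B
  Liabilities: Bank reserves +$18B, Currency in circulation +$4B
Commercial banking system:
  Assets:      Reserves at CB +$18B, Securities −$20B, Foreign assets +$45B
  Liabilities: Checkable deposits −$4B, Borrowings from CB +$47B
Monetary base = currency + reserves: +$4B + (+$18B) = +$22 billion.

+$22 billion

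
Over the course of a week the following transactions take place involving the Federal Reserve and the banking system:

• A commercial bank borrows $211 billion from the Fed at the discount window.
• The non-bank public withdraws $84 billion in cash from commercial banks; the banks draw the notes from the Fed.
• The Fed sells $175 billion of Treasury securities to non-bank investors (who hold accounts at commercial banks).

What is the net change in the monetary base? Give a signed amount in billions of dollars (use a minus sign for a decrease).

Fed balance sheet:
  Assets:      Securities −$175B, Loans to banks +$211B
  Liabilities: Bank reserves −$48B, Currency in circulation +$84B
Commercial banking system:
  Assets:      Reserves at CB −$48B
  Liabilities: Checkable deposits −$259B, Borrowings from CB +$211B
Monetary base = currency + reserves: +$84B + (−$48B) = +$36 billion.

+$36 billion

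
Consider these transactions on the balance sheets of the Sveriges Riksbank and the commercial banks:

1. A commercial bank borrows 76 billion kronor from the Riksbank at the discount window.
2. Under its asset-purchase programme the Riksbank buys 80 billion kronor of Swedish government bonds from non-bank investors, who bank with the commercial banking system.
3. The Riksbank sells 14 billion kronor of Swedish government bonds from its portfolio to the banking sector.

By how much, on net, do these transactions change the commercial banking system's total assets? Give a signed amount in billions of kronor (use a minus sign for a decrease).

+156 billion

Riksbank balance sheet:
  Assets:      Securities +66B, Loans to banks +76B
  Liabilities: Bank reserves +142B
Commercial banking system:
  Assets:      Reserves at CB +142B, Securities +14B
  Liabilities: Checkable deposits +80B, Borrowings from CB +76B
Change in total bank assets = +156 billion.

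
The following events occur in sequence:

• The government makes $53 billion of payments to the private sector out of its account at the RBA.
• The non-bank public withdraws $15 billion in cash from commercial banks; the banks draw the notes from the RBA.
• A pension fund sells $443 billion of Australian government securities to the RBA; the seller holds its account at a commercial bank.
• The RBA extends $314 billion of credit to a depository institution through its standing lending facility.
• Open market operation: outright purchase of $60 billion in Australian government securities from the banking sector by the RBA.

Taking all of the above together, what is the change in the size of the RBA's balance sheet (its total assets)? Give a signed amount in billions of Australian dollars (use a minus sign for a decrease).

Government spending $53 billion: only the composition of liabilities changes → 0.
Currency withdrawal $15 billion: only the composition of liabilities changes → 0.
Asset purchase (from non-banks) $443 billion: an RBA asset is acquired → +$443B.
Discount-window loan $314 billion: an RBA asset is acquired → +$314B.
OMO purchase (from banks) $60 billion: an RBA asset is acquired → +$60B.
Net: 0 + 0 + 443 + 314 + 60 = +$817 billion.

+$817 billion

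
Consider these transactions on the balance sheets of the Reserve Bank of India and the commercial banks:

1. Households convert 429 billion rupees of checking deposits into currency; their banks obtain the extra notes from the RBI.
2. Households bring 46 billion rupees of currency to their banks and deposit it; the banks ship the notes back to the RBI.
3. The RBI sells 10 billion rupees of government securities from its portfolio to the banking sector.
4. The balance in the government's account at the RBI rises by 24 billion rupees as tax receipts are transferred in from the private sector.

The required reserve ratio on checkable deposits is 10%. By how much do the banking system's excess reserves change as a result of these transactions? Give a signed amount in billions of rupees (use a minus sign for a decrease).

Currency withdrawal 429 billion rupees: reserves −429B, deposits −429B.
Currency deposit 46 billion rupees: reserves +46B, deposits +46B.
OMO sale (to banks) 10 billion rupees: reserves −10B, deposits 0.
Government account inflow 24 billion rupees: reserves −24B, deposits −24B.
Totals: Δreserves = −417B, Δdeposits = −407B.
Δrequired reserves = 10% × −407B = −40.7B.
Δexcess reserves = Δreserves − Δrequired = −417B − (−40.7B) = -376.3 billion.

-376.3 billion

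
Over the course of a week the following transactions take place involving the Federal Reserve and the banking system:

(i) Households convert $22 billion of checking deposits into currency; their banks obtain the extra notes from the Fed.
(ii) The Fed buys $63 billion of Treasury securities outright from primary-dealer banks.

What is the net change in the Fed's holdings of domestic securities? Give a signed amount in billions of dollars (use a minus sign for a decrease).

+$63 billion

Fed balance sheet:
  Assets:      Securities +$63B
  Liabilities: Bank reserves +$41B, Currency in circulation +$22B
So the change in the Fed's holdings of domestic securities is +$63 billion.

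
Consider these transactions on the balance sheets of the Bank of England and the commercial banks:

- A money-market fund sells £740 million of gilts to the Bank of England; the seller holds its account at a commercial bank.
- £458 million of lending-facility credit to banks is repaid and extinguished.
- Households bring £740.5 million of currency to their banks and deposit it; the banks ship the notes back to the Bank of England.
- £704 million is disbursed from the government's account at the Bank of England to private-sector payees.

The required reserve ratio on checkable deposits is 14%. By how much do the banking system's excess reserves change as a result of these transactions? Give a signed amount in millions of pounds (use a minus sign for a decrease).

Asset purchase (from non-banks) £740 million: reserves +£740M, deposits +£740M.
Discount-window repayment £458 million: reserves −£458M, deposits 0.
Currency deposit £740.5 million: reserves +£740.5M, deposits +£740.5M.
Government spending £704 million: reserves +£704M, deposits +£704M.
Totals: Δreserves = +£1726.5M, Δdeposits = +£2184.5M.
Δrequired reserves = 14% × +£2184.5M = +£305.83M.
Δexcess reserves = Δreserves − Δrequired = +£1726.5M − (+£305.83M) = +£1420.67 million.

+£1420.67 million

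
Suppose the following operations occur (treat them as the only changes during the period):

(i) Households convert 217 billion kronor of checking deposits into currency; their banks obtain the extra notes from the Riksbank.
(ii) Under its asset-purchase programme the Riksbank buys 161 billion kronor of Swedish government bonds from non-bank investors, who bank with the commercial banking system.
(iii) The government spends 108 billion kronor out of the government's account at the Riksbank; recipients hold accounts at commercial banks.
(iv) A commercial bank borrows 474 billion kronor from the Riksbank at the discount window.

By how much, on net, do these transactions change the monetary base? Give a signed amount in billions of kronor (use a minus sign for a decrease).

+743 billion

Currency withdrawal 217 billion kronor: just a shift between currency and reserves — both are base money → 0.
Asset purchase (from non-banks) 161 billion kronor: Riksbank balance sheet expands → +161B.
Government spending 108 billion kronor: a non-base liability converts back to reserves → +108B.
Discount-window loan 474 billion kronor: Riksbank balance sheet expands → +474B.
Net: 0 + 161 + 108 + 474 = +743 billion.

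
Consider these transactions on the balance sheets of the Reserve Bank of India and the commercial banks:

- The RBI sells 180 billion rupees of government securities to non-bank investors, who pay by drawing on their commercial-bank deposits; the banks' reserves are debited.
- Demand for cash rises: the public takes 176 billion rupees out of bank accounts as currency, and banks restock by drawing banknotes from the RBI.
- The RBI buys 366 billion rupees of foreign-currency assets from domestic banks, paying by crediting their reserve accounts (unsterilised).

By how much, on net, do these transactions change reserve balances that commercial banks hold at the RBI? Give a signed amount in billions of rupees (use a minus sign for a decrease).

+10 billion

Asset sale (to non-banks) 180 billion rupees: the non-bank buyers' banks settle from reserves → −180B.
Currency withdrawal 176 billion rupees: banks swap reserves for currency → −176B.
FX purchase 366 billion rupees: the RBI pays by crediting reserve accounts → +366B.
Net: −180 − 176 + 366 = +10 billion.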